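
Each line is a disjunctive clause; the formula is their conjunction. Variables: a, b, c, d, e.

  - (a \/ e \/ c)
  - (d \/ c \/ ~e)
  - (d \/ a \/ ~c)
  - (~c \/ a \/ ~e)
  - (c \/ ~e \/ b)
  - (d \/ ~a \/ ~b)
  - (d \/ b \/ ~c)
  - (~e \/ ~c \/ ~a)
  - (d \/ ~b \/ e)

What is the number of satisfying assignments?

9

Split on c, then e.
  c=1, e=1: a clause becomes empty — 0.
  c=1, e=0: remaining (a,b,d) ∈ {(0,0,1); (0,1,1); (1,0,1); (1,1,1)} — 4.
  c=0, e=1: remaining (a,b,d) ∈ {(0,1,1); (1,1,1)} — 2.
  c=0, e=0: remaining (a,b,d) ∈ {(1,0,0); (1,0,1); (1,1,1)} — 3.
Total: 0 + 4 + 2 + 3 = 9.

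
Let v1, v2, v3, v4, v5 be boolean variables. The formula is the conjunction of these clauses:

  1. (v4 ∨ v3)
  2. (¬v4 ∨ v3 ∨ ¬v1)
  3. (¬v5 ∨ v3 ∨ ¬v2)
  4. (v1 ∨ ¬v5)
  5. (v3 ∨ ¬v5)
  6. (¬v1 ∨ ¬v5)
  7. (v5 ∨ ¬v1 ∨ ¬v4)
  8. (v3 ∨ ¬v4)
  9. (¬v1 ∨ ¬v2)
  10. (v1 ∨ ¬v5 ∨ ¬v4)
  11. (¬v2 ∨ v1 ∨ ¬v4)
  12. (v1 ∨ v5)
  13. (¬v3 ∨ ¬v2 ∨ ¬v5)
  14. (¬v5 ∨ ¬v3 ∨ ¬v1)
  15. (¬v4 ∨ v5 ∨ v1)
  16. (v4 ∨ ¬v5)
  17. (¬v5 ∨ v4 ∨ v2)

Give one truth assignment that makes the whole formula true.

v1=True, v2=False, v3=True, v4=False, v5=False

Check each clause:
  1. (v4 ∨ v3) — v3 is true.
  2. (v3 ∨ ¬v4 ∨ ¬v1) — v3 is true.
  3. (¬v5 ∨ ¬v2 ∨ v3) — v3 is true.
  4. (¬v5 ∨ v1) — v1 is true.
  5. (v3 ∨ ¬v5) — v3 is true.
  6. (¬v5 ∨ ¬v1) — ¬v5 is true.
  7. (¬v1 ∨ ¬v4 ∨ v5) — ¬v4 is true.
  8. (v3 ∨ ¬v4) — v3 is true.
  9. (¬v1 ∨ ¬v2) — ¬v2 is true.
  10. (¬v4 ∨ v1 ∨ ¬v5) — v1 is true.
  11. (v1 ∨ ¬v2 ∨ ¬v4) — v1 is true.
  12. (v5 ∨ v1) — v1 is true.
  13. (¬v2 ∨ ¬v5 ∨ ¬v3) — ¬v5 is true.
  14. (¬v5 ∨ ¬v3 ∨ ¬v1) — ¬v5 is true.
  15. (v5 ∨ ¬v4 ∨ v1) — v1 is true.
  16. (v4 ∨ ¬v5) — ¬v5 is true.
  17. (v2 ∨ ¬v5 ∨ v4) — ¬v5 is true.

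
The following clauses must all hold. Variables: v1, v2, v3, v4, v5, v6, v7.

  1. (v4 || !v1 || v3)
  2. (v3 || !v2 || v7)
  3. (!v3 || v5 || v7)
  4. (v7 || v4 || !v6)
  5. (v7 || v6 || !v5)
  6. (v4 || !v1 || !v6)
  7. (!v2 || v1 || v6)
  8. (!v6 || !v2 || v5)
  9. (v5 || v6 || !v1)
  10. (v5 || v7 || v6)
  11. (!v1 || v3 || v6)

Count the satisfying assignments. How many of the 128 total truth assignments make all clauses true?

38

Split on v6, then v1.
  v6=1, v1=1: 10 of the 32 assignments to (v2,v3,v4,v5,v7) work.
  v6=1, v1=0: 16 of the 32 assignments to (v2,v3,v4,v5,v7) work.
  v6=0, v1=1: remaining (v2,v3,v4,v5,v7) ∈ {(0,1,0,1,1); (0,1,1,1,1); (1,1,0,1,1); (1,1,1,1,1)} — 4.
  v6=0, v1=0: forces v2=0; v7=1; v3, v4, v5 free → 2^3 = 8.
Total: 10 + 16 + 4 + 8 = 38.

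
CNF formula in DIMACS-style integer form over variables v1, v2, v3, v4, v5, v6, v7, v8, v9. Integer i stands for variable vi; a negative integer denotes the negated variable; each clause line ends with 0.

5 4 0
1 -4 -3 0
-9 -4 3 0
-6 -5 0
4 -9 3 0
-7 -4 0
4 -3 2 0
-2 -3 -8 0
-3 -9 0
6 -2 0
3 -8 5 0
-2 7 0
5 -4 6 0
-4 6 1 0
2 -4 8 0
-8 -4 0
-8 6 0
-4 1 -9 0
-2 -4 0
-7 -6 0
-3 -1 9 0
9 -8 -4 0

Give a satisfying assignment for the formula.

v1=False, v2=False, v3=False, v4=False, v5=True, v6=False, v7=True, v8=False, v9=False

Check each clause:
  1. {v4, v5} — v5 is true.
  2. {¬v3, ¬v4, v1} — ¬v4 is true.
  3. {¬v4, ¬v9, v3} — ¬v4 is true.
  4. {¬v6, ¬v5} — ¬v6 is true.
  5. {¬v9, v3, v4} — ¬v9 is true.
  6. {¬v4, ¬v7} — ¬v4 is true.
  7. {v2, v4, ¬v3} — ¬v3 is true.
  8. {¬v8, ¬v2, ¬v3} — ¬v8 is true.
  9. {¬v9, ¬v3} — ¬v3 is true.
  10. {¬v2, v6} — ¬v2 is true.
  11. {v5, ¬v8, v3} — ¬v8 is true.
  12. {v7, ¬v2} — ¬v2 is true.
  13. {v6, ¬v4, v5} — ¬v4 is true.
  14. {v6, ¬v4, v1} — ¬v4 is true.
  15. {v2, ¬v4, v8} — ¬v4 is true.
  16. {¬v8, ¬v4} — ¬v8 is true.
  17. {v6, ¬v8} — ¬v8 is true.
  18. {¬v9, ¬v4, v1} — ¬v4 is true.
  19. {¬v4, ¬v2} — ¬v4 is true.
  20. {¬v6, ¬v7} — ¬v6 is true.
  21. {¬v1, v9, ¬v3} — ¬v3 is true.
  22. {¬v8, v9, ¬v4} — ¬v8 is true.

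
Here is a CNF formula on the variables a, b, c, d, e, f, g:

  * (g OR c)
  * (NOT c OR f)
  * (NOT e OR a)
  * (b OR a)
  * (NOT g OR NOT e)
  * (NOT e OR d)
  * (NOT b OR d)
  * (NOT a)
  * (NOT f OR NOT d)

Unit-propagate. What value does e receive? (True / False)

False

Unit clause (NOT a) sets a = False.
In (NOT e OR a), a is now false; NOT e must hold, so e = False.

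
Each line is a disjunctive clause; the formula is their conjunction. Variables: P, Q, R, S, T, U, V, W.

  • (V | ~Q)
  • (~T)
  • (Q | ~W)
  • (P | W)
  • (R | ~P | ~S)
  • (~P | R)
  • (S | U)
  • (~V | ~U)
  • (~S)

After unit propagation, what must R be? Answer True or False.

True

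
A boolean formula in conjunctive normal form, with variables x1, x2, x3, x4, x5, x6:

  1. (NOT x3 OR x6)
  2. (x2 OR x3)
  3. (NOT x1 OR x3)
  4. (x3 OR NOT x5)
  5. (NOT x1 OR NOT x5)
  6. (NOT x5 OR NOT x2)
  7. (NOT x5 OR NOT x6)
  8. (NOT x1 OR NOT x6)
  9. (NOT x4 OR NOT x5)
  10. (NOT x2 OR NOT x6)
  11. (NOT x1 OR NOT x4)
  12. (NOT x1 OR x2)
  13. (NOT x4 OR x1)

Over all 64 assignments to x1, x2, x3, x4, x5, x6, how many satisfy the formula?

2

The models are:
  x1=0 x2=0 x3=1 x4=0 x5=0 x6=1
  x1=0 x2=1 x3=0 x4=0 x5=0 x6=0
That's 2 in total.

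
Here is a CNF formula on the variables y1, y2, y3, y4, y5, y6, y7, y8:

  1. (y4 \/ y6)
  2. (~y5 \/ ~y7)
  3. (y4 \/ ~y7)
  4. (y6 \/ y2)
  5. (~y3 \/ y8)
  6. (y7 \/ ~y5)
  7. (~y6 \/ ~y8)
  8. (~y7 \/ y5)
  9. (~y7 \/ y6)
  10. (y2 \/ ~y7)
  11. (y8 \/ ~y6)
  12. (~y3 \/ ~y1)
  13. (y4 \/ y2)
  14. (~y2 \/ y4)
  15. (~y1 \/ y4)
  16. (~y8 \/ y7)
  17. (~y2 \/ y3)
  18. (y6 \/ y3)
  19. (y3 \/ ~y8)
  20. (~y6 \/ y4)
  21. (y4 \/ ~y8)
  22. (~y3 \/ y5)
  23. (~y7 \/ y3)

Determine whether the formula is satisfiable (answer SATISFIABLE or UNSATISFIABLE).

UNSATISFIABLE

y7 = True:
  propagation gives y5=False; an empty clause results — contradiction.
y7 = False:
  propagation gives y5=False, y8=False, y3=False, y6=False; an empty clause results — contradiction.
Every branch closes, so no satisfying assignment exists.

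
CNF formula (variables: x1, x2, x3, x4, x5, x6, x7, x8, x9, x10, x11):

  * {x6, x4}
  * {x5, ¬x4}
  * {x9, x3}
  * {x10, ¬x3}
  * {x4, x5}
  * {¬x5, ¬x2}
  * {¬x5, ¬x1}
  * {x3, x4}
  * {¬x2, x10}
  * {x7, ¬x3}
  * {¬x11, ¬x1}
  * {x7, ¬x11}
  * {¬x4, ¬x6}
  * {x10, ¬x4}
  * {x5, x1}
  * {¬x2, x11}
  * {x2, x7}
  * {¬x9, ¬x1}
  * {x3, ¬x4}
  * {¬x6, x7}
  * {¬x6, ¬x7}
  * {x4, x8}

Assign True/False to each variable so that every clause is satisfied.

x1 = F, x2 = F, x3 = T, x4 = T, x5 = T, x6 = F, x7 = T, x8 = T, x9 = F, x10 = T, x11 = T

Pure literal: x8 appears only positively; assign x8 = True.
x10 occurs only positively in the remaining clauses — set x10 = True.
Branch on x1: take x1 = False.
  then x5 is forced to True.
  then x2 is forced to False.
  then x7 is forced to True.
  then x6 is forced to False.
  then x4 is forced to True.
  then x3 is forced to True.
x9, x11 are now unconstrained; take x9 = False, x11 = True.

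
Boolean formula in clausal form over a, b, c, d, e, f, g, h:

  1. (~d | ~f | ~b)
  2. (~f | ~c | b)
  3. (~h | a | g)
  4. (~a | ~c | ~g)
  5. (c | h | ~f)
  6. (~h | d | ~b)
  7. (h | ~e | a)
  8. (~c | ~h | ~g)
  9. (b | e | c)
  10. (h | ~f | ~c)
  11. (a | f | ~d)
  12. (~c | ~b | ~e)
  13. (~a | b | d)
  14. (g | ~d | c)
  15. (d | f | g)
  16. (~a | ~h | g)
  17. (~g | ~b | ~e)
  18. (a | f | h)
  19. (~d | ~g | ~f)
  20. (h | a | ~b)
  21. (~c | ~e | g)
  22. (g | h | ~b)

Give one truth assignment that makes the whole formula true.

Set a = True and propagate.
Branch on b: take b = True.
Set c = False and propagate.
The remaining clauses are satisfied by d = True, e = False, f = False, g = True, h = True.
Every clause has at least one true literal under this assignment.

a=True  b=True  c=False  d=True  e=False  f=False  g=True  h=True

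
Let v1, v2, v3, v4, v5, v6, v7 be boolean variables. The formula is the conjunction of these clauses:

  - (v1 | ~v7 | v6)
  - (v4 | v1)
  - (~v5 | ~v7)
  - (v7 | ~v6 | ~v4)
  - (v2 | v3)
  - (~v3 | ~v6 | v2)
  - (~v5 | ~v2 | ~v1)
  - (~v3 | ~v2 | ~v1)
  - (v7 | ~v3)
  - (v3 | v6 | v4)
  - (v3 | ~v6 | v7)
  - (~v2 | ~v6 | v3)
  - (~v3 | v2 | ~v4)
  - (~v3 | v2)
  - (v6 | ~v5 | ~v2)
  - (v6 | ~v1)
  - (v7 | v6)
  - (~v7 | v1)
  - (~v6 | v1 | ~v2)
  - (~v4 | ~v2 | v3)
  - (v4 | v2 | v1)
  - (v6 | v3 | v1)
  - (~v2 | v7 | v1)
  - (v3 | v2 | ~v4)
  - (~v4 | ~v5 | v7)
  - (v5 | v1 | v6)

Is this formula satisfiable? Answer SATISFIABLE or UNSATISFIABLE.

UNSATISFIABLE

v2 = True:
  v6 = True:
    propagation gives v3=True, v1=False; an empty clause results — contradiction.
  v6 = False:
    propagation gives v5=False, v1=False; an empty clause results — contradiction.
v2 = False:
  propagation gives v3=True; an empty clause results — contradiction.
Every branch closes, so no satisfying assignment exists.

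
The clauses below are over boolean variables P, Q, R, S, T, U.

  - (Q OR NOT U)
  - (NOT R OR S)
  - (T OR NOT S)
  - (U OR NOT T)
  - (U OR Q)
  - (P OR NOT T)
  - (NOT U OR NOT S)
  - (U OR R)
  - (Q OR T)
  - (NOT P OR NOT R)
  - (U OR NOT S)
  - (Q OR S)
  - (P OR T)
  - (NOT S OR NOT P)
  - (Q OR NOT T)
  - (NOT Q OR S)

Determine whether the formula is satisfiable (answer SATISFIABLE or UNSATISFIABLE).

UNSATISFIABLE

S = True:
  propagation gives T=True, U=True; an empty clause results — contradiction.
S = False:
  propagation gives R=False, U=True, Q=True; an empty clause results — contradiction.
Every branch closes, so no satisfying assignment exists.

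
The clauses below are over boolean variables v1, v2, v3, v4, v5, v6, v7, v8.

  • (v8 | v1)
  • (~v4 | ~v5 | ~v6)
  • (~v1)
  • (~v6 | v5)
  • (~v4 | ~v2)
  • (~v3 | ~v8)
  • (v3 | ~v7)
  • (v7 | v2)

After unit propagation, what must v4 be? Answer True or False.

Unit clause (~v1) sets v1 = False.
(v8 | v1): since v1 = False, the clause reduces to (v8). v8 = True.
(~v8 | ~v3) with v8 = True leaves only ~v3, so v3 = False.
(v3 | ~v7): since v3 = False, the clause reduces to (~v7). v7 = False.
(v2 | v7): since v7 = False, the clause reduces to (v2). v2 = True.
From (~v4 | ~v2) and v2 = True: v4 = False.

False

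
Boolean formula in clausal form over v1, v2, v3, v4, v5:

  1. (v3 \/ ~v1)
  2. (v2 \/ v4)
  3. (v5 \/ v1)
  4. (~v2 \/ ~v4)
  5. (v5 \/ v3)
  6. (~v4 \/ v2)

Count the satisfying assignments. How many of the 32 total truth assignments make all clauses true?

The models are:
  v1=0 v2=1 v3=0 v4=0 v5=1
  v1=0 v2=1 v3=1 v4=0 v5=1
  v1=1 v2=1 v3=1 v4=0 v5=0
  v1=1 v2=1 v3=1 v4=0 v5=1
That's 4 in total.

4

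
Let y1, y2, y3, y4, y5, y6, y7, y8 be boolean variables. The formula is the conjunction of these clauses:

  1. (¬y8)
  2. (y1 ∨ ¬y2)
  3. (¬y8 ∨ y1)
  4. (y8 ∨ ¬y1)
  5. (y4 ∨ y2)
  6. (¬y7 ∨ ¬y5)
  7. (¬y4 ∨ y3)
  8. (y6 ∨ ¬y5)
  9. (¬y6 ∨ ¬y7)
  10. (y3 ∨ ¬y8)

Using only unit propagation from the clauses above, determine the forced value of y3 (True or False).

True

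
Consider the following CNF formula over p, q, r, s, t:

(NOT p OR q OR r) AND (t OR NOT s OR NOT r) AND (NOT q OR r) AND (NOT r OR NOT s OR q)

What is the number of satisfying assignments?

Split on r, then q.
  r=1, q=1: p free; 3 ways for (s,t) × 2^1 = 6.
  r=1, q=0: remaining (p,s,t) ∈ {(0,0,0); (0,0,1); (1,0,0); (1,0,1)} — 4.
  r=0, q=1: a clause becomes empty — 0.
  r=0, q=0: remaining (p,s,t) ∈ {(0,0,0); (0,0,1); (0,1,0); (0,1,1)} — 4.
Total: 6 + 4 + 0 + 4 = 14.

14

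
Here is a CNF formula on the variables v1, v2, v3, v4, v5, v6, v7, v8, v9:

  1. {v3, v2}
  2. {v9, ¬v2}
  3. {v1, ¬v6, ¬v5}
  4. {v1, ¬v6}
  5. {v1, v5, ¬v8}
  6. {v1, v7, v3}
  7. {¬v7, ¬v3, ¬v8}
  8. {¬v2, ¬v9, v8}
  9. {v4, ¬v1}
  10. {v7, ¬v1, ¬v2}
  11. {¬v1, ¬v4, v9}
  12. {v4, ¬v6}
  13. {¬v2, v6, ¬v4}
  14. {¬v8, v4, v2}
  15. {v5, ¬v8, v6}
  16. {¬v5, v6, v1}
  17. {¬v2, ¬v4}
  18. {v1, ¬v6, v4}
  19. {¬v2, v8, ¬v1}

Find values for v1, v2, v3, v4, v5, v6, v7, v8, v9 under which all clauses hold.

v1=True, v2=False, v3=True, v4=True, v5=False, v6=True, v7=False, v8=True, v9=True

Set v1 = True and propagate.
  then v4 is forced to True.
  then v9 is forced to True.
  then v2 is forced to False.
  then v3 is forced to True.
Branch on v5: take v5 = False.
Set v6 = True and propagate.
The remaining clauses are satisfied by v7 = False, v8 = True.
Every clause has at least one true literal under this assignment.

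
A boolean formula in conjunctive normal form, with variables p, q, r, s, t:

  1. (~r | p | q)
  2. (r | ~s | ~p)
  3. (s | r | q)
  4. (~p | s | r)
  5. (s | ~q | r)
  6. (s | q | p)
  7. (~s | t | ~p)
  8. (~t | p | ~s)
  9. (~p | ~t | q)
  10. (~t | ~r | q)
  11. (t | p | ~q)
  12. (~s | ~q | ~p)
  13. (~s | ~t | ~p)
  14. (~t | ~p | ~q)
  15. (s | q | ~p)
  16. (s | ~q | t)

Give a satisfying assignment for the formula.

Try p = False.
Branch on q: take q = True.
  then t is forced to True.
  then s is forced to False.
  then r is forced to True.

p = F  q = T  r = T  s = F  t = T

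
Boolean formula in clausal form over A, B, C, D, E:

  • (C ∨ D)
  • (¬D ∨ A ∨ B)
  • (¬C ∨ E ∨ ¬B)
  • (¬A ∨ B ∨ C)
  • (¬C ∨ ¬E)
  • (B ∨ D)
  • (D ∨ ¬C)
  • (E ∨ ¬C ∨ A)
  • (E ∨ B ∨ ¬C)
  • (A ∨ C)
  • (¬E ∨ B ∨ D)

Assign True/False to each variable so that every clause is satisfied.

A=1, B=1, C=0, D=1, E=1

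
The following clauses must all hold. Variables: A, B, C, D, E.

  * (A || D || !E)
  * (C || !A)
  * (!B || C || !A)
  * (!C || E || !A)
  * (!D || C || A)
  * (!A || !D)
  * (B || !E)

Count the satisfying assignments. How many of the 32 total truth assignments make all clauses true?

Split on A, then C.
  A=T, C=T: remaining (B,D,E) ∈ {(T,F,T)} — 1.
  A=T, C=F: a clause becomes empty — 0.
  A=F, C=T: 5 of the 8 assignments to (B,D,E) work.
  A=F, C=F: remaining (B,D,E) ∈ {(F,F,F); (T,F,F)} — 2.
Total: 1 + 0 + 5 + 2 = 8.

8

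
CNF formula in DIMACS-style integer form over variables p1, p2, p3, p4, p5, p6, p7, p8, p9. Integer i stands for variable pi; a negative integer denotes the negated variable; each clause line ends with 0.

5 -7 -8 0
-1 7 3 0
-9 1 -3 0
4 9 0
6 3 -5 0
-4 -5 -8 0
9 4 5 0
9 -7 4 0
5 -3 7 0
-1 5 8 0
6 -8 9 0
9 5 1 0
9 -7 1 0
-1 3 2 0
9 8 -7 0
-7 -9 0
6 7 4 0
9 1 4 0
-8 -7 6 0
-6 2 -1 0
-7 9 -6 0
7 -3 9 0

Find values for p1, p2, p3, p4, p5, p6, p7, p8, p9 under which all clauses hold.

p1=F  p2=F  p3=F  p4=T  p5=F  p6=T  p7=F  p8=T  p9=T

Check each clause:
  1. {¬p7, ¬p8, p5} — ¬p7 is true.
  2. {p3, ¬p1, p7} — ¬p1 is true.
  3. {¬p3, ¬p9, p1} — ¬p3 is true.
  4. {p4, p9} — p9 is true.
  5. {¬p5, p6, p3} — p6 is true.
  6. {¬p5, ¬p4, ¬p8} — ¬p5 is true.
  7. {p4, p5, p9} — p9 is true.
  8. {¬p7, p9, p4} — p9 is true.
  9. {¬p3, p5, p7} — ¬p3 is true.
  10. {¬p1, p5, p8} — p8 is true.
  11. {¬p8, p6, p9} — p9 is true.
  12. {p1, p9, p5} — p9 is true.
  13. {¬p7, p9, p1} — ¬p7 is true.
  14. {¬p1, p2, p3} — ¬p1 is true.
  15. {¬p7, p8, p9} — p8 is true.
  16. {¬p9, ¬p7} — ¬p7 is true.
  17. {p4, p7, p6} — p4 is true.
  18. {p1, p9, p4} — p4 is true.
  19. {p6, ¬p7, ¬p8} — ¬p7 is true.
  20. {p2, ¬p6, ¬p1} — ¬p1 is true.
  21. {¬p6, ¬p7, p9} — p9 is true.
  22. {¬p3, p7, p9} — p9 is true.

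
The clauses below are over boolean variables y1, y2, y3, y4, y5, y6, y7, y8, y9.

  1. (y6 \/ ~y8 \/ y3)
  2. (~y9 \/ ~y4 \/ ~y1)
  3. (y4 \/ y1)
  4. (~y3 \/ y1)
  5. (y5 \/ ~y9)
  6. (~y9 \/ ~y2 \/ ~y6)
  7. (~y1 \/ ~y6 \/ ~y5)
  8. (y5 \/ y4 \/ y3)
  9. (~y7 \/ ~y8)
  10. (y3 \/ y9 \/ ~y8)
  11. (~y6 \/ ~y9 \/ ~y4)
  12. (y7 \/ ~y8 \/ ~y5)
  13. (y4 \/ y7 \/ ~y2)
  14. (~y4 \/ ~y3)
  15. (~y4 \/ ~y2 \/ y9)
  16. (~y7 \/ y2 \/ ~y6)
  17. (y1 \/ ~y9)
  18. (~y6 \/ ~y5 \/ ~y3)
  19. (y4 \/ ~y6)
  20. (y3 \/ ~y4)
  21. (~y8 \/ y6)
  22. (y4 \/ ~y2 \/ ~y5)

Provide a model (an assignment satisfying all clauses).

y8 occurs only negated in the remaining clauses — set y8 = False.
Branch on y1: take y1 = True.
Branch on y2: take y2 = False.
For the remaining variables, y3 = False, y4 = False, y5 = True, y6 = False, y7 = False, y9 = False works.
Every clause has at least one true literal under this assignment.

y1=T  y2=F  y3=F  y4=F  y5=T  y6=F  y7=F  y8=F  y9=F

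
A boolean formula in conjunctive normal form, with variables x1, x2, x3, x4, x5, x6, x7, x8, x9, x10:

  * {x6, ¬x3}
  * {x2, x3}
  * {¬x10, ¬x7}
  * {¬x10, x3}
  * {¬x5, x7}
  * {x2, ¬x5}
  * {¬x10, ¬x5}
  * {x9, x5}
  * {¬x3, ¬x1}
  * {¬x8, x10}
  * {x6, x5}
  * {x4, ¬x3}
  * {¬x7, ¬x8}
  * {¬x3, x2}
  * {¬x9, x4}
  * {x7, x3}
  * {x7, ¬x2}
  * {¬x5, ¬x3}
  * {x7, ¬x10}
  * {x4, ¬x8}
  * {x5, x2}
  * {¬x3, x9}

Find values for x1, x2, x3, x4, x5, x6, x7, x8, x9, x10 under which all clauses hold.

x1 = 1, x2 = 1, x3 = 0, x4 = 1, x5 = 1, x6 = 1, x7 = 1, x8 = 0, x9 = 1, x10 = 0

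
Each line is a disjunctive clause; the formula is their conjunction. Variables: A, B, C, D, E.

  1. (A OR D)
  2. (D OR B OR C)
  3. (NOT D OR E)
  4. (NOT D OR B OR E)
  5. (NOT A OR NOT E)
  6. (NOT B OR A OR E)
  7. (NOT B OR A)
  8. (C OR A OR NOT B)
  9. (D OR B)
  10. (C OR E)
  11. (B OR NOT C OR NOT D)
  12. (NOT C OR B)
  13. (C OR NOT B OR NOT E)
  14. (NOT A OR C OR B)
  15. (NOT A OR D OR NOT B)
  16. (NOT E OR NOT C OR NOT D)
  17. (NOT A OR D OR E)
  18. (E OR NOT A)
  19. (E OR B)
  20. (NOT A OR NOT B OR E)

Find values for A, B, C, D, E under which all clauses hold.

A = F  B = F  C = F  D = T  E = T

Branch on A: take A = False.
  then D is forced to True.
  then E is forced to True.
  then B is forced to False.
  then C is forced to False.
Every clause has at least one true literal under this assignment.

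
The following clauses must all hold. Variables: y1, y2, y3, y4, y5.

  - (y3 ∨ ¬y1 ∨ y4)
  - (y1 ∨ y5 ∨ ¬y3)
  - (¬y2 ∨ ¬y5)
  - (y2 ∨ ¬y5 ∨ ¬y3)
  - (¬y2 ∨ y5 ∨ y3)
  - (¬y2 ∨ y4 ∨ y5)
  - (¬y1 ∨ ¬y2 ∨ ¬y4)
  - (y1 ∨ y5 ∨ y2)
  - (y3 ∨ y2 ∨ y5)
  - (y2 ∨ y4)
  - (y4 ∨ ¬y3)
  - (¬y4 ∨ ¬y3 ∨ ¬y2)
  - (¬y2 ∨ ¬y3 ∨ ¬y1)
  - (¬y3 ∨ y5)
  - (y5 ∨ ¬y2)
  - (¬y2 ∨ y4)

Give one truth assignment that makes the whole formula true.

Branch on y1: take y1 = True.
Branch on y2: take y2 = False.
  then y4 is forced to True.
For the remaining variables, y3 = False, y5 = True works.

y1=1, y2=0, y3=0, y4=1, y5=1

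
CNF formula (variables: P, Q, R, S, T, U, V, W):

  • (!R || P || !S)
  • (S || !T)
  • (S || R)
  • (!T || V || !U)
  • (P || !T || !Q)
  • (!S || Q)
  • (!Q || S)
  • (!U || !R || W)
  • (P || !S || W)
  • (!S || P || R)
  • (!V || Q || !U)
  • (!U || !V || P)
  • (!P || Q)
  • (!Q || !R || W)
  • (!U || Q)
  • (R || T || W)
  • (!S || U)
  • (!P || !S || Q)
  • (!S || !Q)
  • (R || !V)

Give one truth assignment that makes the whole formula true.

Try P = False.
The remaining clauses are satisfied by Q = False, R = True, S = False, T = False, U = False, V = False, W = False.

P=0  Q=0  R=1  S=0  T=0  U=0  V=0  W=0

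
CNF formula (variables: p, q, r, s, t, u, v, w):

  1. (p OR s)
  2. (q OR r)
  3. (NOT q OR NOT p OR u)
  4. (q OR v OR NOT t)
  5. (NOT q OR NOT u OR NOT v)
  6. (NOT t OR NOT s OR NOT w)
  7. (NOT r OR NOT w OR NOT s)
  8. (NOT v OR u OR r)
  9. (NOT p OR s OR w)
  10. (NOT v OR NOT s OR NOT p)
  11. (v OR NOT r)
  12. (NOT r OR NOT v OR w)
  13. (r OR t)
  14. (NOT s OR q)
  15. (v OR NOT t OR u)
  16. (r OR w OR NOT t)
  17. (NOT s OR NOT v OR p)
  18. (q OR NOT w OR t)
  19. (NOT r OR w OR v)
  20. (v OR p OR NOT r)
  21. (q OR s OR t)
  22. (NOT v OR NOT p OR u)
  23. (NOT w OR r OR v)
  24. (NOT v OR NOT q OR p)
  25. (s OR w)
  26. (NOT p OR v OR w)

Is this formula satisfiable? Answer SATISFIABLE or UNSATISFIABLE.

Set p = True and propagate.
Branch on q: take q = False.
  then r is forced to True.
  then v is forced to True.
  then s is forced to False.
  then w is forced to True.
  then t is forced to True.
  then u is forced to True.
So p=True, q=False, r=True, s=False, t=True, u=True, v=True, w=True is a satisfying assignment.

SATISFIABLE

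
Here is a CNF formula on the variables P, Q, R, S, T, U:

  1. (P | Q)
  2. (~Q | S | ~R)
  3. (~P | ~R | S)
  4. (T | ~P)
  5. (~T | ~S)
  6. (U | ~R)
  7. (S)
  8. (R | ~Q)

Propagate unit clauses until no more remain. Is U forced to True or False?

True

Unit clause (S) sets S = True.
(~S | ~T): since S = True, the clause reduces to (~T). T = False.
In (T | ~P), T is now false; ~P must hold, so P = False.
(P | Q) with P = False leaves only Q, so Q = True.
From (R | ~Q) and Q = True: R = True.
(~R | U): since R = True, the clause reduces to (U). U = True.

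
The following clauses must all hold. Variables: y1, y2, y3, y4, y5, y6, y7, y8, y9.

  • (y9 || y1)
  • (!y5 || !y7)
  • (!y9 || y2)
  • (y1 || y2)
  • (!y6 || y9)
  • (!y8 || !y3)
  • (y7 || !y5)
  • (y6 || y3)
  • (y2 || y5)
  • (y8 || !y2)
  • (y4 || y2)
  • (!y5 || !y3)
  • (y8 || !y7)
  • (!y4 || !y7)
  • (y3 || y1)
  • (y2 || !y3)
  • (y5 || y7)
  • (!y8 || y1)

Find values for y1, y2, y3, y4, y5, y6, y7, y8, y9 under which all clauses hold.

y1=T, y2=T, y3=F, y4=F, y5=F, y6=T, y7=T, y8=T, y9=T

Check each clause:
  1. (y1 || y9) — y1 is true.
  2. (!y7 || !y5) — !y5 is true.
  3. (!y9 || y2) — y2 is true.
  4. (y2 || y1) — y1 is true.
  5. (y9 || !y6) — y9 is true.
  6. (!y8 || !y3) — !y3 is true.
  7. (y7 || !y5) — !y5 is true.
  8. (y3 || y6) — y6 is true.
  9. (y2 || y5) — y2 is true.
  10. (!y2 || y8) — y8 is true.
  11. (y2 || y4) — y2 is true.
  12. (!y5 || !y3) — !y5 is true.
  13. (!y7 || y8) — y8 is true.
  14. (!y4 || !y7) — !y4 is true.
  15. (y1 || y3) — y1 is true.
  16. (!y3 || y2) — y2 is true.
  17. (y7 || y5) — y7 is true.
  18. (y1 || !y8) — y1 is true.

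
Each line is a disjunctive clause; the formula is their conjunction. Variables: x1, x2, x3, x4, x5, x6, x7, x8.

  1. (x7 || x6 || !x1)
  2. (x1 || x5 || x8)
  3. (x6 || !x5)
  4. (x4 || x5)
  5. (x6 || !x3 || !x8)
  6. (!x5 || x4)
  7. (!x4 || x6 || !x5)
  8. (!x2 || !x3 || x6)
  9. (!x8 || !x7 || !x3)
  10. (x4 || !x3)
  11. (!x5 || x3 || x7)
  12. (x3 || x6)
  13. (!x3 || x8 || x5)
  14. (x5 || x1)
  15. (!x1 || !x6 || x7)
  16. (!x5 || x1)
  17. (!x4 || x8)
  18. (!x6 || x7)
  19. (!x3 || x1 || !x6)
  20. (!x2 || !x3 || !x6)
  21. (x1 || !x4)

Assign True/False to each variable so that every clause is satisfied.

x1 = 1, x2 = 0, x3 = 0, x4 = 1, x5 = 0, x6 = 1, x7 = 1, x8 = 1

Check each clause:
  1. (x6 || !x1 || x7) — x6 is true.
  2. (x8 || x5 || x1) — x8 is true.
  3. (x6 || !x5) — !x5 is true.
  4. (x5 || x4) — x4 is true.
  5. (!x3 || !x8 || x6) — !x3 is true.
  6. (!x5 || x4) — !x5 is true.
  7. (x6 || !x5 || !x4) — !x5 is true.
  8. (!x3 || x6 || !x2) — !x3 is true.
  9. (!x3 || !x8 || !x7) — !x3 is true.
  10. (!x3 || x4) — x4 is true.
  11. (x7 || !x5 || x3) — x7 is true.
  12. (x3 || x6) — x6 is true.
  13. (x5 || x8 || !x3) — x8 is true.
  14. (x1 || x5) — x1 is true.
  15. (!x1 || x7 || !x6) — x7 is true.
  16. (x1 || !x5) — x1 is true.
  17. (x8 || !x4) — x8 is true.
  18. (x7 || !x6) — x7 is true.
  19. (!x3 || x1 || !x6) — x1 is true.
  20. (!x3 || !x2 || !x6) — !x3 is true.
  21. (x1 || !x4) — x1 is true.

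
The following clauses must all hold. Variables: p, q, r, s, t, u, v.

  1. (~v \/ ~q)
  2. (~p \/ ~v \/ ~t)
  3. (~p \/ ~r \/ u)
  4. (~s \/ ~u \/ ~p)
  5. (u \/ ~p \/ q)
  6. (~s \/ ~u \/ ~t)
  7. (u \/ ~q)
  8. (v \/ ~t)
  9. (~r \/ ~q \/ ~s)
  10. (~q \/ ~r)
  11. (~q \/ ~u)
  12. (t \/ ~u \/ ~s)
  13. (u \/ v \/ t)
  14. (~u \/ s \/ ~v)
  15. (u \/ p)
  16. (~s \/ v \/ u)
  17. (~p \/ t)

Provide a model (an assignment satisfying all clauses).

Pure literal: r appears only negated; assign r = False.
Try p = False.
  then u is forced to True.
  then q is forced to False.
Set s = False and propagate.
  then v is forced to False.
  then t is forced to False.
Every clause has at least one true literal under this assignment.
Check each clause:
  1. (~v \/ ~q) — ~v is true.
  2. (~v \/ ~t \/ ~p) — ~v is true.
  3. (~r \/ ~p \/ u) — ~r is true.
  4. (~s \/ ~u \/ ~p) — ~s is true.
  5. (~p \/ u \/ q) — ~p is true.
  6. (~u \/ ~t \/ ~s) — ~t is true.
  7. (~q \/ u) — ~q is true.
  8. (v \/ ~t) — ~t is true.
  9. (~s \/ ~r \/ ~q) — ~s is true.
  10. (~q \/ ~r) — ~r is true.
  11. (~u \/ ~q) — ~q is true.
  12. (~u \/ t \/ ~s) — ~s is true.
  13. (v \/ t \/ u) — u is true.
  14. (~u \/ ~v \/ s) — ~v is true.
  15. (u \/ p) — u is true.
  16. (u \/ ~s \/ v) — ~s is true.
  17. (t \/ ~p) — ~p is true.

p=False, q=False, r=False, s=False, t=False, u=True, v=False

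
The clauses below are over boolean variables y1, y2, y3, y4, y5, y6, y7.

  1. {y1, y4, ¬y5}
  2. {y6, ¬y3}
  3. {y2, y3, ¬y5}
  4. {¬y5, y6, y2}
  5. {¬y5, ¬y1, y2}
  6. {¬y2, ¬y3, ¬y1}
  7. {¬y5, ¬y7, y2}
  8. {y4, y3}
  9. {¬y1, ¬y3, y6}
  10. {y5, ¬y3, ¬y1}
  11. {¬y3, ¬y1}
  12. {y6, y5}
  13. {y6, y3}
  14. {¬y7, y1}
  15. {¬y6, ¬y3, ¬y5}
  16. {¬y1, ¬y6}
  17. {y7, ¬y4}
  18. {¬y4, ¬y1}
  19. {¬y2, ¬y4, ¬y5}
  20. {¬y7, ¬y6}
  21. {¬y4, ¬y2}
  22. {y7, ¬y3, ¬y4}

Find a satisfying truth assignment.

y1=False, y2=False, y3=True, y4=False, y5=False, y6=True, y7=False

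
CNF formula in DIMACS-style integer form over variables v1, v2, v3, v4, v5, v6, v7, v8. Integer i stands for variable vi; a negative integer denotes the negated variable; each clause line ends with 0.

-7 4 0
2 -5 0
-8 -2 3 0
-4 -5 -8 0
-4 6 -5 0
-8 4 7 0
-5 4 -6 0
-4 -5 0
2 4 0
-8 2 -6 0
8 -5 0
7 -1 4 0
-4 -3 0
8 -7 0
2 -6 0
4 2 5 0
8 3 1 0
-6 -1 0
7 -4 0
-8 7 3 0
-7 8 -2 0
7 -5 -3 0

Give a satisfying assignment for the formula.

v1=F, v2=T, v3=T, v4=F, v5=F, v6=F, v7=F, v8=F

Branch on v1: take v1 = False.
Try v2 = True.
For the remaining variables, v3 = True, v4 = False, v5 = False, v6 = False, v7 = False, v8 = False works.
Check each clause:
  1. {v4, ¬v7} — ¬v7 is true.
  2. {¬v5, v2} — v2 is true.
  3. {v3, ¬v2, ¬v8} — ¬v8 is true.
  4. {¬v4, ¬v8, ¬v5} — ¬v8 is true.
  5. {¬v5, ¬v4, v6} — ¬v5 is true.
  6. {¬v8, v4, v7} — ¬v8 is true.
  7. {¬v6, v4, ¬v5} — ¬v6 is true.
  8. {¬v4, ¬v5} — ¬v5 is true.
  9. {v4, v2} — v2 is true.
  10. {v2, ¬v8, ¬v6} — ¬v8 is true.
  11. {¬v5, v8} — ¬v5 is true.
  12. {¬v1, v4, v7} — ¬v1 is true.
  13. {¬v4, ¬v3} — ¬v4 is true.
  14. {¬v7, v8} — ¬v7 is true.
  15. {v2, ¬v6} — v2 is true.
  16. {v4, v5, v2} — v2 is true.
  17. {v3, v1, v8} — v3 is true.
  18. {¬v1, ¬v6} — ¬v6 is true.
  19. {v7, ¬v4} — ¬v4 is true.
  20. {v7, ¬v8, v3} — ¬v8 is true.
  21. {¬v2, v8, ¬v7} — ¬v7 is true.
  22. {¬v3, v7, ¬v5} — ¬v5 is true.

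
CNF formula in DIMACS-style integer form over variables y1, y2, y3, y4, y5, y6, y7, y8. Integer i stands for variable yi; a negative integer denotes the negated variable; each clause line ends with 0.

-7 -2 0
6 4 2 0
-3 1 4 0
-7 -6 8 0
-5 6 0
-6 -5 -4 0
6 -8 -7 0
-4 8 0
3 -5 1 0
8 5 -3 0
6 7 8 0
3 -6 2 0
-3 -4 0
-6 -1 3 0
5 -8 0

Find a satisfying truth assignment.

Set y1 = True and propagate.
For the remaining variables, y2 = False, y3 = True, y4 = False, y5 = True, y6 = True, y7 = False, y8 = False works.

y1 = True, y2 = False, y3 = True, y4 = False, y5 = True, y6 = True, y7 = False, y8 = False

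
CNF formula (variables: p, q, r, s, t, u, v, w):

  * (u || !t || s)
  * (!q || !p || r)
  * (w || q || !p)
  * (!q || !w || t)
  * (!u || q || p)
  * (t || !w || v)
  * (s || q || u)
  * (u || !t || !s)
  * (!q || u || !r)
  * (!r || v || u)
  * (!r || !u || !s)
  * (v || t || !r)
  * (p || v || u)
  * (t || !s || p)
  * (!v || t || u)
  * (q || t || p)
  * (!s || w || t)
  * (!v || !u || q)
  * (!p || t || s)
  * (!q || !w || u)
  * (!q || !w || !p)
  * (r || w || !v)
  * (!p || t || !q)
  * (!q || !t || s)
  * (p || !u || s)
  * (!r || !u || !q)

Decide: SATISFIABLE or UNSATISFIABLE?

SATISFIABLE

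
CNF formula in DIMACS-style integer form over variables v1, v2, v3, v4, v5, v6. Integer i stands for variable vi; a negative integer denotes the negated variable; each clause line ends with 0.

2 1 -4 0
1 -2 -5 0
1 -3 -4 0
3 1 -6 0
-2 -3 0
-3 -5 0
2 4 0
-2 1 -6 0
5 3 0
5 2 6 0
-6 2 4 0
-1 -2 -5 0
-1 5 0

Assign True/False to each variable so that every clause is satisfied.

v1=True, v2=False, v3=False, v4=True, v5=True, v6=False

Check each clause:
  1. (v2 ∨ v1 ∨ ¬v4) — v1 is true.
  2. (¬v2 ∨ ¬v5 ∨ v1) — v1 is true.
  3. (v1 ∨ ¬v4 ∨ ¬v3) — v1 is true.
  4. (¬v6 ∨ v3 ∨ v1) — v1 is true.
  5. (¬v3 ∨ ¬v2) — ¬v3 is true.
  6. (¬v5 ∨ ¬v3) — ¬v3 is true.
  7. (v2 ∨ v4) — v4 is true.
  8. (¬v2 ∨ v1 ∨ ¬v6) — v1 is true.
  9. (v3 ∨ v5) — v5 is true.
  10. (v2 ∨ v5 ∨ v6) — v5 is true.
  11. (¬v6 ∨ v4 ∨ v2) — ¬v6 is true.
  12. (¬v5 ∨ ¬v2 ∨ ¬v1) — ¬v2 is true.
  13. (v5 ∨ ¬v1) — v5 is true.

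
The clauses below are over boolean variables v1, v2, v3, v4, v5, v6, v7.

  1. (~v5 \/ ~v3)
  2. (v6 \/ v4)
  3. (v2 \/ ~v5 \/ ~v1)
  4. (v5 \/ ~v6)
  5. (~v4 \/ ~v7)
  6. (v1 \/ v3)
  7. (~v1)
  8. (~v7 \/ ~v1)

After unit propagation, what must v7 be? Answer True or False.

(~v1) stands alone — v1 = False.
(v1 \/ v3) with v1 = False leaves only v3, so v3 = True.
(~v3 \/ ~v5): since v3 = True, the clause reduces to (~v5). v5 = False.
In (v5 \/ ~v6), v5 is now false; ~v6 must hold, so v6 = False.
In (v4 \/ v6), v6 is now false; v4 must hold, so v4 = True.
From (~v7 \/ ~v4) and v4 = True: v7 = False.

False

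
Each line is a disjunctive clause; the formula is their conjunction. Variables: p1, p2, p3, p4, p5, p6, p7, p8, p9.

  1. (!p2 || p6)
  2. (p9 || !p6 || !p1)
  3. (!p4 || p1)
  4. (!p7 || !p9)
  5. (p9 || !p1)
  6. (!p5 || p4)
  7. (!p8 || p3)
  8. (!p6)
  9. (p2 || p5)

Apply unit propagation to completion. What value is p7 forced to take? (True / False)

Unit clause (!p6) sets p6 = False.
In (!p2 || p6), p6 is now false; !p2 must hold, so p2 = False.
In (p2 || p5), p2 is now false; p5 must hold, so p5 = True.
In (!p5 || p4), !p5 is now false; p4 must hold, so p4 = True.
(!p4 || p1): since p4 = True, the clause reduces to (p1). p1 = True.
In (p9 || !p1), !p1 is now false; p9 must hold, so p9 = True.
In (!p7 || !p9), !p9 is now false; !p7 must hold, so p7 = False.

False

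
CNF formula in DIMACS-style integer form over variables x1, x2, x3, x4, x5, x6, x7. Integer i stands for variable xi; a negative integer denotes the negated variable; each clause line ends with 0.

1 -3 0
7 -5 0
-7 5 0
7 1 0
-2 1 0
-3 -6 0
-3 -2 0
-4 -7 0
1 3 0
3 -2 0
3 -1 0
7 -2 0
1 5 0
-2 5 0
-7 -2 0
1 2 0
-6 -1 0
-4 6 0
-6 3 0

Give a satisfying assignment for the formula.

x1=T  x2=F  x3=T  x4=F  x5=F  x6=F  x7=F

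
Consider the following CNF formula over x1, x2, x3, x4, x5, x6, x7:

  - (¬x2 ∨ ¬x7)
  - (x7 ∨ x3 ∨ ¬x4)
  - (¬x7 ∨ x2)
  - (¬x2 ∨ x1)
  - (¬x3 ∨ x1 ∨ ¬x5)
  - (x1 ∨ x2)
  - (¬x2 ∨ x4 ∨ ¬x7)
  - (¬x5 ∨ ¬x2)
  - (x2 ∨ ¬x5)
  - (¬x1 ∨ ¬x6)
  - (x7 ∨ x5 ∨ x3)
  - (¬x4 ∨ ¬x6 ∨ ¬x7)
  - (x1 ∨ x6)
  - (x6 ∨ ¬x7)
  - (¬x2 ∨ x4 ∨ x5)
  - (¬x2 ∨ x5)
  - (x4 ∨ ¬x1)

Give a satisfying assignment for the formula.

x1=T, x2=F, x3=T, x4=T, x5=F, x6=F, x7=F

Check each clause:
  1. (¬x2 ∨ ¬x7) — ¬x7 is true.
  2. (x7 ∨ ¬x4 ∨ x3) — x3 is true.
  3. (¬x7 ∨ x2) — ¬x7 is true.
  4. (¬x2 ∨ x1) — x1 is true.
  5. (¬x3 ∨ ¬x5 ∨ x1) — x1 is true.
  6. (x2 ∨ x1) — x1 is true.
  7. (x4 ∨ ¬x7 ∨ ¬x2) — ¬x7 is true.
  8. (¬x2 ∨ ¬x5) — ¬x5 is true.
  9. (x2 ∨ ¬x5) — ¬x5 is true.
  10. (¬x1 ∨ ¬x6) — ¬x6 is true.
  11. (x5 ∨ x7 ∨ x3) — x3 is true.
  12. (¬x7 ∨ ¬x6 ∨ ¬x4) — ¬x7 is true.
  13. (x6 ∨ x1) — x1 is true.
  14. (¬x7 ∨ x6) — ¬x7 is true.
  15. (x5 ∨ x4 ∨ ¬x2) — x4 is true.
  16. (x5 ∨ ¬x2) — ¬x2 is true.
  17. (x4 ∨ ¬x1) — x4 is true.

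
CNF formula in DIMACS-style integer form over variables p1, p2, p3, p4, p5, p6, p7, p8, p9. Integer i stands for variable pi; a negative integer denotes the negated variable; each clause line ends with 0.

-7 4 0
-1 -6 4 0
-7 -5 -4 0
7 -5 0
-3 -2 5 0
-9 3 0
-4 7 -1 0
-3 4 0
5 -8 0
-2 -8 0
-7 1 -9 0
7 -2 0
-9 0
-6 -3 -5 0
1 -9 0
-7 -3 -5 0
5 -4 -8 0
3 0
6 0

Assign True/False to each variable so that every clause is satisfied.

p1=0, p2=0, p3=1, p4=1, p5=0, p6=1, p7=0, p8=0, p9=0

Check each clause:
  1. (!p7 || p4) — !p7 is true.
  2. (!p6 || p4 || !p1) — p4 is true.
  3. (!p7 || !p4 || !p5) — !p7 is true.
  4. (p7 || !p5) — !p5 is true.
  5. (p5 || !p3 || !p2) — !p2 is true.
  6. (!p9 || p3) — p3 is true.
  7. (p7 || !p4 || !p1) — !p1 is true.
  8. (p4 || !p3) — p4 is true.
  9. (!p8 || p5) — !p8 is true.
  10. (!p2 || !p8) — !p8 is true.
  11. (p1 || !p9 || !p7) — !p7 is true.
  12. (!p2 || p7) — !p2 is true.
  13. (!p9) — !p9 is true.
  14. (!p6 || !p3 || !p5) — !p5 is true.
  15. (!p9 || p1) — !p9 is true.
  16. (!p7 || !p5 || !p3) — !p7 is true.
  17. (!p8 || !p4 || p5) — !p8 is true.
  18. (p3) — p3 is true.
  19. (p6) — p6 is true.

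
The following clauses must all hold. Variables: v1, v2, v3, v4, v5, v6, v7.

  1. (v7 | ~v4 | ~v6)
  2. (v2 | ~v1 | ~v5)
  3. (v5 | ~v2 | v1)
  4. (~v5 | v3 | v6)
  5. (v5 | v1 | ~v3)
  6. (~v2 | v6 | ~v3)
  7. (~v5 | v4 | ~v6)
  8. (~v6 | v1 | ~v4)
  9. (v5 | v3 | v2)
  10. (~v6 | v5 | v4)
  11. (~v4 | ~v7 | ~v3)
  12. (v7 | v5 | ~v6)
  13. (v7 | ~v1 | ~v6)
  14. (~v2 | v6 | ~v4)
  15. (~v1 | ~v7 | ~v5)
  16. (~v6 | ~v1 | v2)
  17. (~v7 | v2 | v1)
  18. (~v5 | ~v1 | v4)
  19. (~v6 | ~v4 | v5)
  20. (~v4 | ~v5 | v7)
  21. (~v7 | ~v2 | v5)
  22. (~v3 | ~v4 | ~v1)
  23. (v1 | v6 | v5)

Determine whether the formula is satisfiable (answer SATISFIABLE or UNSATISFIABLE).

Try v1 = True.
Branch on v2: take v2 = True.
For the remaining variables, v3 = False, v4 = False, v5 = False, v6 = False, v7 = False works.
Every clause has at least one true literal under this assignment.
So v1 = True, v2 = True, v3 = False, v4 = False, v5 = False, v6 = False, v7 = False is a satisfying assignment.

SATISFIABLE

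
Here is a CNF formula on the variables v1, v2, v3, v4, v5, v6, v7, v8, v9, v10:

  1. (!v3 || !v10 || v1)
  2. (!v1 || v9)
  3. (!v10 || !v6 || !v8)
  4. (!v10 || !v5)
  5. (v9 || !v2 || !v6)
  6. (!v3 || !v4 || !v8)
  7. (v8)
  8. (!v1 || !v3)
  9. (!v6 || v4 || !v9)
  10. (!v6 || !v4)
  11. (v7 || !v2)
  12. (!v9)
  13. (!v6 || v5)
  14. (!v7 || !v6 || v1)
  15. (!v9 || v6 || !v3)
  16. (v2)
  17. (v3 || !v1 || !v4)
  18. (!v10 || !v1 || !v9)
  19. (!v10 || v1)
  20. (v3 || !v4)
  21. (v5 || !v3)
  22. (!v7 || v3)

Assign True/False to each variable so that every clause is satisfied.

v1=0, v2=1, v3=1, v4=0, v5=1, v6=0, v7=1, v8=1, v9=0, v10=0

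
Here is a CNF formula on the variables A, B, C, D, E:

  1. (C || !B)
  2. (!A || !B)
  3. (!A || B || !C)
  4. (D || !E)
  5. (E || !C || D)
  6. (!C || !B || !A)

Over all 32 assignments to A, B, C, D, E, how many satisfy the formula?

10

Split on B, then C.
  B=1, C=1: remaining (A,D,E) ∈ {(0,1,0); (0,1,1)} — 2.
  B=1, C=0: a clause becomes empty — 0.
  B=0, C=1: remaining (A,D,E) ∈ {(0,1,0); (0,1,1)} — 2.
  B=0, C=0: A free; 3 ways for (D,E) × 2^1 = 6.
Total: 2 + 0 + 2 + 6 = 10.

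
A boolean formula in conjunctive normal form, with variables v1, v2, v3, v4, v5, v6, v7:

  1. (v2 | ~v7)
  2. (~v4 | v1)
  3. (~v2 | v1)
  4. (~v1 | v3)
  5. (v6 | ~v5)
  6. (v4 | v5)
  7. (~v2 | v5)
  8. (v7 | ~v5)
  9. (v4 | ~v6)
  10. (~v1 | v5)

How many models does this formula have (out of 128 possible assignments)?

The models are:
  v1=1 v2=1 v3=1 v4=1 v5=1 v6=1 v7=1
Count: 1.

1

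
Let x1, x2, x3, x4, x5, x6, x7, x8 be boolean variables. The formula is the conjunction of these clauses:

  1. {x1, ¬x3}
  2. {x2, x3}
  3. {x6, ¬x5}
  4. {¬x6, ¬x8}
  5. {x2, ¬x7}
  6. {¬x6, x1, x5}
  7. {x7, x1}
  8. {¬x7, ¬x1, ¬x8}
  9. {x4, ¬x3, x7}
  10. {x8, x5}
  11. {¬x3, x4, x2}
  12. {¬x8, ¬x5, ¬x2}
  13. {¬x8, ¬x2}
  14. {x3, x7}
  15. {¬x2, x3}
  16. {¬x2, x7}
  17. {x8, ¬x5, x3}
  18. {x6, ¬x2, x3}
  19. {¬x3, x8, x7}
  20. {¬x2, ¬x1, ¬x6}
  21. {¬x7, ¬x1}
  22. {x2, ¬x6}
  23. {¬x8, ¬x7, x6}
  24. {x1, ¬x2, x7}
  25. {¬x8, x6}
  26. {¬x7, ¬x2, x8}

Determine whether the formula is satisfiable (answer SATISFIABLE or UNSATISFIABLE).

x2 = True:
  propagation gives x8=False, x5=True, x6=True, x3=True; an empty clause results — contradiction.
x2 = False:
  propagation gives x3=True, x1=True, x7=False, x4=True; an empty clause results — contradiction.
Every branch closes, so no satisfying assignment exists.

UNSATISFIABLE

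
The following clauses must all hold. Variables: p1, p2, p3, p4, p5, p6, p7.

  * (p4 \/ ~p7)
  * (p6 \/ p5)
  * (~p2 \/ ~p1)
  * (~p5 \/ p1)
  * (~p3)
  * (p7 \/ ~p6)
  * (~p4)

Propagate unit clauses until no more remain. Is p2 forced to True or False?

Unit clause (~p3) sets p3 = False.
Unit clause (~p4) sets p4 = False.
(~p7 \/ p4): since p4 = False, the clause reduces to (~p7). p7 = False.
In (p7 \/ ~p6), p7 is now false; ~p6 must hold, so p6 = False.
(p6 \/ p5) with p6 = False leaves only p5, so p5 = True.
(p1 \/ ~p5): since p5 = True, the clause reduces to (p1). p1 = True.
(~p1 \/ ~p2) with p1 = True leaves only ~p2, so p2 = False.

False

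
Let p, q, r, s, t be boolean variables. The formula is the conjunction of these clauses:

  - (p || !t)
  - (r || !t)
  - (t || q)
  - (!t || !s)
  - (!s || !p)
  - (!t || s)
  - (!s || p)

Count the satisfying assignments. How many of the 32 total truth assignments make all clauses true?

The models are:
  p=F q=T r=F s=F t=F
  p=F q=T r=T s=F t=F
  p=T q=T r=F s=F t=F
  p=T q=T r=T s=F t=F
That's 4 in total.

4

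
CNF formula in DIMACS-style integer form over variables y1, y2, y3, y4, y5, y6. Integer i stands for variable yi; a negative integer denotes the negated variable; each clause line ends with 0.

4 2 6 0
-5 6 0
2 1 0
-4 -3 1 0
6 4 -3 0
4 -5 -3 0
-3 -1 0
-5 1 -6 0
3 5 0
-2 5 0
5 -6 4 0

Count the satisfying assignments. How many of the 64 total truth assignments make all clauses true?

4

The models are:
  y1=T y2=F y3=F y4=F y5=T y6=T
  y1=T y2=F y3=F y4=T y5=T y6=T
  y1=T y2=T y3=F y4=F y5=T y6=T
  y1=T y2=T y3=F y4=T y5=T y6=T
Count: 4.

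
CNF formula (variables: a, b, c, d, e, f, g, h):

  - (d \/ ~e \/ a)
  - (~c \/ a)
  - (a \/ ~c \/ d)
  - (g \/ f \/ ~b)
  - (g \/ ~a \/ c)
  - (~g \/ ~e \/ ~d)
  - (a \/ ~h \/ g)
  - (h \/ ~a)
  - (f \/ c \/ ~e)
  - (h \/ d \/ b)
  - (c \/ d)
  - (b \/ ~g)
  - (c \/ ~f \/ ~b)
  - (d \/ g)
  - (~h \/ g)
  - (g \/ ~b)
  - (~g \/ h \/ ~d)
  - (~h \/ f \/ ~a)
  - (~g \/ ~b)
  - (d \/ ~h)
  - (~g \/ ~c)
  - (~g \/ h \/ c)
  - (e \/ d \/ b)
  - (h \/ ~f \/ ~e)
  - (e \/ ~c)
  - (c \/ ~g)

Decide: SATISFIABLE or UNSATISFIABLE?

Branch on a: take a = False.
  then c is forced to False.
  then d is forced to True.
  then g is forced to False.
  then h is forced to False.
  then b is forced to False.
Set e = False and propagate.
f is now unconstrained; take f = True.
So a=F, b=F, c=F, d=T, e=F, f=T, g=F, h=F is a satisfying assignment.

SATISFIABLE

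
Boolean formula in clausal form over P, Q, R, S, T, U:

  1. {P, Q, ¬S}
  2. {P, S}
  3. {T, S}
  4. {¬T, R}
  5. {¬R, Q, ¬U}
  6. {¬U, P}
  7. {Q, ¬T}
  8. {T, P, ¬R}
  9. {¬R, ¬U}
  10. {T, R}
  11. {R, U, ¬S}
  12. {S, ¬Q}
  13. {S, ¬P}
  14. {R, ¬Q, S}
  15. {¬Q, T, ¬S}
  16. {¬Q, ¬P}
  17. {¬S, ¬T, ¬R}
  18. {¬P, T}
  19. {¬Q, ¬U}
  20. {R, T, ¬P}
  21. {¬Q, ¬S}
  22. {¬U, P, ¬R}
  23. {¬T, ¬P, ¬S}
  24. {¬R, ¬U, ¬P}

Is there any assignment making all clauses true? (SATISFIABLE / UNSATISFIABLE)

UNSATISFIABLE

P = True:
  propagation gives S=True, Q=False, T=False; an empty clause results — contradiction.
P = False:
  propagation gives S=True, Q=True; an empty clause results — contradiction.
Every branch closes, so no satisfying assignment exists.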